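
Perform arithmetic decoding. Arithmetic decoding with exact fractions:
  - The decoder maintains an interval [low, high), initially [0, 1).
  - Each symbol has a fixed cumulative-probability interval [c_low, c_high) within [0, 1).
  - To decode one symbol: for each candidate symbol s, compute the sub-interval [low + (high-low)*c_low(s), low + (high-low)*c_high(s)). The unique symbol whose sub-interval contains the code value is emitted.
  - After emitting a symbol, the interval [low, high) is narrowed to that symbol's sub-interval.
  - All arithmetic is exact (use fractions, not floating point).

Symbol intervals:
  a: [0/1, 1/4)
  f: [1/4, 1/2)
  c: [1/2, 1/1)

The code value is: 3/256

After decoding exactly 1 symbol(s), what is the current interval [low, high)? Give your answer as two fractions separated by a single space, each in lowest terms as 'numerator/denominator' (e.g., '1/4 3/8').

Step 1: interval [0/1, 1/1), width = 1/1 - 0/1 = 1/1
  'a': [0/1 + 1/1*0/1, 0/1 + 1/1*1/4) = [0/1, 1/4) <- contains code 3/256
  'f': [0/1 + 1/1*1/4, 0/1 + 1/1*1/2) = [1/4, 1/2)
  'c': [0/1 + 1/1*1/2, 0/1 + 1/1*1/1) = [1/2, 1/1)
  emit 'a', narrow to [0/1, 1/4)

Answer: 0/1 1/4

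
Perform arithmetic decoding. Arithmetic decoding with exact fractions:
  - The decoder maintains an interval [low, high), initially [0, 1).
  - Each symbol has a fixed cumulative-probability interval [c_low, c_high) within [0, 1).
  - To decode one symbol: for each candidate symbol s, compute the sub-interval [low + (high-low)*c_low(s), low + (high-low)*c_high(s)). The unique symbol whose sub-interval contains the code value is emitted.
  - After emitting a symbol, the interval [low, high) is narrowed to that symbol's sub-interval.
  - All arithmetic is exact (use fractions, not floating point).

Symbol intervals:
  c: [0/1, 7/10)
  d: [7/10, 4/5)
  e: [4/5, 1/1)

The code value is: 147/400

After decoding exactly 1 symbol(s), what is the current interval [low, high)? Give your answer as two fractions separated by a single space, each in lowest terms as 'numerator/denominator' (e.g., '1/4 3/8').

Answer: 0/1 7/10

Derivation:
Step 1: interval [0/1, 1/1), width = 1/1 - 0/1 = 1/1
  'c': [0/1 + 1/1*0/1, 0/1 + 1/1*7/10) = [0/1, 7/10) <- contains code 147/400
  'd': [0/1 + 1/1*7/10, 0/1 + 1/1*4/5) = [7/10, 4/5)
  'e': [0/1 + 1/1*4/5, 0/1 + 1/1*1/1) = [4/5, 1/1)
  emit 'c', narrow to [0/1, 7/10)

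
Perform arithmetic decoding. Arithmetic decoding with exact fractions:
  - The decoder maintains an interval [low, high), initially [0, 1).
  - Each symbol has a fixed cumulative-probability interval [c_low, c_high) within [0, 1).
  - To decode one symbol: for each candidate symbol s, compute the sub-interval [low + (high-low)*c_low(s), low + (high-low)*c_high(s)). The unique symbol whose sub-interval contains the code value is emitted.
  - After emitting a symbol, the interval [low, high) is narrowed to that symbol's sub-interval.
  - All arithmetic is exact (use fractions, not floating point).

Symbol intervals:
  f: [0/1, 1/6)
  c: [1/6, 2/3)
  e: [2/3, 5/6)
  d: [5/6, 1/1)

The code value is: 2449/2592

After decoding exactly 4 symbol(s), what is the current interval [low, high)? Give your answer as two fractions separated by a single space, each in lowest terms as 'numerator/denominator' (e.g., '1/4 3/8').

Step 1: interval [0/1, 1/1), width = 1/1 - 0/1 = 1/1
  'f': [0/1 + 1/1*0/1, 0/1 + 1/1*1/6) = [0/1, 1/6)
  'c': [0/1 + 1/1*1/6, 0/1 + 1/1*2/3) = [1/6, 2/3)
  'e': [0/1 + 1/1*2/3, 0/1 + 1/1*5/6) = [2/3, 5/6)
  'd': [0/1 + 1/1*5/6, 0/1 + 1/1*1/1) = [5/6, 1/1) <- contains code 2449/2592
  emit 'd', narrow to [5/6, 1/1)
Step 2: interval [5/6, 1/1), width = 1/1 - 5/6 = 1/6
  'f': [5/6 + 1/6*0/1, 5/6 + 1/6*1/6) = [5/6, 31/36)
  'c': [5/6 + 1/6*1/6, 5/6 + 1/6*2/3) = [31/36, 17/18)
  'e': [5/6 + 1/6*2/3, 5/6 + 1/6*5/6) = [17/18, 35/36) <- contains code 2449/2592
  'd': [5/6 + 1/6*5/6, 5/6 + 1/6*1/1) = [35/36, 1/1)
  emit 'e', narrow to [17/18, 35/36)
Step 3: interval [17/18, 35/36), width = 35/36 - 17/18 = 1/36
  'f': [17/18 + 1/36*0/1, 17/18 + 1/36*1/6) = [17/18, 205/216) <- contains code 2449/2592
  'c': [17/18 + 1/36*1/6, 17/18 + 1/36*2/3) = [205/216, 26/27)
  'e': [17/18 + 1/36*2/3, 17/18 + 1/36*5/6) = [26/27, 209/216)
  'd': [17/18 + 1/36*5/6, 17/18 + 1/36*1/1) = [209/216, 35/36)
  emit 'f', narrow to [17/18, 205/216)
Step 4: interval [17/18, 205/216), width = 205/216 - 17/18 = 1/216
  'f': [17/18 + 1/216*0/1, 17/18 + 1/216*1/6) = [17/18, 1225/1296) <- contains code 2449/2592
  'c': [17/18 + 1/216*1/6, 17/18 + 1/216*2/3) = [1225/1296, 307/324)
  'e': [17/18 + 1/216*2/3, 17/18 + 1/216*5/6) = [307/324, 1229/1296)
  'd': [17/18 + 1/216*5/6, 17/18 + 1/216*1/1) = [1229/1296, 205/216)
  emit 'f', narrow to [17/18, 1225/1296)

Answer: 17/18 1225/1296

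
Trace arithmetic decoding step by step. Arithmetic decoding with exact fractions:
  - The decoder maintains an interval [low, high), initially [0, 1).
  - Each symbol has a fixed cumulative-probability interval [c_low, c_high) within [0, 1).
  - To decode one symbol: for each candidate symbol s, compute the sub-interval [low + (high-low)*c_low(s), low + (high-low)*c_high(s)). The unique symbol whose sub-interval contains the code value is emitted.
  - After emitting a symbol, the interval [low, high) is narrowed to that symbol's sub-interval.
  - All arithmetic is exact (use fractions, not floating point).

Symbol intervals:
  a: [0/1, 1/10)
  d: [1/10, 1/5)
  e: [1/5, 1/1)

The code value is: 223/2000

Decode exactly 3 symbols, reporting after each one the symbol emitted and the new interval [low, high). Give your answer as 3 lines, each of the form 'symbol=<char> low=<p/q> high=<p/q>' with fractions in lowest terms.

Answer: symbol=d low=1/10 high=1/5
symbol=d low=11/100 high=3/25
symbol=d low=111/1000 high=14/125

Derivation:
Step 1: interval [0/1, 1/1), width = 1/1 - 0/1 = 1/1
  'a': [0/1 + 1/1*0/1, 0/1 + 1/1*1/10) = [0/1, 1/10)
  'd': [0/1 + 1/1*1/10, 0/1 + 1/1*1/5) = [1/10, 1/5) <- contains code 223/2000
  'e': [0/1 + 1/1*1/5, 0/1 + 1/1*1/1) = [1/5, 1/1)
  emit 'd', narrow to [1/10, 1/5)
Step 2: interval [1/10, 1/5), width = 1/5 - 1/10 = 1/10
  'a': [1/10 + 1/10*0/1, 1/10 + 1/10*1/10) = [1/10, 11/100)
  'd': [1/10 + 1/10*1/10, 1/10 + 1/10*1/5) = [11/100, 3/25) <- contains code 223/2000
  'e': [1/10 + 1/10*1/5, 1/10 + 1/10*1/1) = [3/25, 1/5)
  emit 'd', narrow to [11/100, 3/25)
Step 3: interval [11/100, 3/25), width = 3/25 - 11/100 = 1/100
  'a': [11/100 + 1/100*0/1, 11/100 + 1/100*1/10) = [11/100, 111/1000)
  'd': [11/100 + 1/100*1/10, 11/100 + 1/100*1/5) = [111/1000, 14/125) <- contains code 223/2000
  'e': [11/100 + 1/100*1/5, 11/100 + 1/100*1/1) = [14/125, 3/25)
  emit 'd', narrow to [111/1000, 14/125)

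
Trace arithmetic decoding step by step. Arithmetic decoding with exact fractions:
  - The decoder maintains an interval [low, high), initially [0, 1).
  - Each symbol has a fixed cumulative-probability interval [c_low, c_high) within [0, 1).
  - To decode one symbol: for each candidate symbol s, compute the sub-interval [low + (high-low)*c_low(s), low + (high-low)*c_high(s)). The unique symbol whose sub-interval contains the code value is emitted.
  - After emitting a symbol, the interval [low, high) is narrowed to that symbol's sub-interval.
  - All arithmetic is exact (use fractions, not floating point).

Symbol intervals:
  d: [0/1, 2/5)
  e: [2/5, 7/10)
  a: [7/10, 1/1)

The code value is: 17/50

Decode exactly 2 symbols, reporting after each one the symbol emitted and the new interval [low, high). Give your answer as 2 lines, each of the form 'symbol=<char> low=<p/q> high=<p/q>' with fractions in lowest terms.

Answer: symbol=d low=0/1 high=2/5
symbol=a low=7/25 high=2/5

Derivation:
Step 1: interval [0/1, 1/1), width = 1/1 - 0/1 = 1/1
  'd': [0/1 + 1/1*0/1, 0/1 + 1/1*2/5) = [0/1, 2/5) <- contains code 17/50
  'e': [0/1 + 1/1*2/5, 0/1 + 1/1*7/10) = [2/5, 7/10)
  'a': [0/1 + 1/1*7/10, 0/1 + 1/1*1/1) = [7/10, 1/1)
  emit 'd', narrow to [0/1, 2/5)
Step 2: interval [0/1, 2/5), width = 2/5 - 0/1 = 2/5
  'd': [0/1 + 2/5*0/1, 0/1 + 2/5*2/5) = [0/1, 4/25)
  'e': [0/1 + 2/5*2/5, 0/1 + 2/5*7/10) = [4/25, 7/25)
  'a': [0/1 + 2/5*7/10, 0/1 + 2/5*1/1) = [7/25, 2/5) <- contains code 17/50
  emit 'a', narrow to [7/25, 2/5)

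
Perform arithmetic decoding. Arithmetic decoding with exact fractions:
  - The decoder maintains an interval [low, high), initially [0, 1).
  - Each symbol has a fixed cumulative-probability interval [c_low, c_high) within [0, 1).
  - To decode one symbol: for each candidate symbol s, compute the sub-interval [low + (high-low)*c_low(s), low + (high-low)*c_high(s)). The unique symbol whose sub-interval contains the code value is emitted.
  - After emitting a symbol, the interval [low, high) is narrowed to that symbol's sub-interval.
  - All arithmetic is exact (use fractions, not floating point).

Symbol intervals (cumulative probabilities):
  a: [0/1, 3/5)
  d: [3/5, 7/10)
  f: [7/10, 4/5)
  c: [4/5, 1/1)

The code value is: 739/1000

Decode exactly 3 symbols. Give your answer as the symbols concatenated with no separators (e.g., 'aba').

Answer: fad

Derivation:
Step 1: interval [0/1, 1/1), width = 1/1 - 0/1 = 1/1
  'a': [0/1 + 1/1*0/1, 0/1 + 1/1*3/5) = [0/1, 3/5)
  'd': [0/1 + 1/1*3/5, 0/1 + 1/1*7/10) = [3/5, 7/10)
  'f': [0/1 + 1/1*7/10, 0/1 + 1/1*4/5) = [7/10, 4/5) <- contains code 739/1000
  'c': [0/1 + 1/1*4/5, 0/1 + 1/1*1/1) = [4/5, 1/1)
  emit 'f', narrow to [7/10, 4/5)
Step 2: interval [7/10, 4/5), width = 4/5 - 7/10 = 1/10
  'a': [7/10 + 1/10*0/1, 7/10 + 1/10*3/5) = [7/10, 19/25) <- contains code 739/1000
  'd': [7/10 + 1/10*3/5, 7/10 + 1/10*7/10) = [19/25, 77/100)
  'f': [7/10 + 1/10*7/10, 7/10 + 1/10*4/5) = [77/100, 39/50)
  'c': [7/10 + 1/10*4/5, 7/10 + 1/10*1/1) = [39/50, 4/5)
  emit 'a', narrow to [7/10, 19/25)
Step 3: interval [7/10, 19/25), width = 19/25 - 7/10 = 3/50
  'a': [7/10 + 3/50*0/1, 7/10 + 3/50*3/5) = [7/10, 92/125)
  'd': [7/10 + 3/50*3/5, 7/10 + 3/50*7/10) = [92/125, 371/500) <- contains code 739/1000
  'f': [7/10 + 3/50*7/10, 7/10 + 3/50*4/5) = [371/500, 187/250)
  'c': [7/10 + 3/50*4/5, 7/10 + 3/50*1/1) = [187/250, 19/25)
  emit 'd', narrow to [92/125, 371/500)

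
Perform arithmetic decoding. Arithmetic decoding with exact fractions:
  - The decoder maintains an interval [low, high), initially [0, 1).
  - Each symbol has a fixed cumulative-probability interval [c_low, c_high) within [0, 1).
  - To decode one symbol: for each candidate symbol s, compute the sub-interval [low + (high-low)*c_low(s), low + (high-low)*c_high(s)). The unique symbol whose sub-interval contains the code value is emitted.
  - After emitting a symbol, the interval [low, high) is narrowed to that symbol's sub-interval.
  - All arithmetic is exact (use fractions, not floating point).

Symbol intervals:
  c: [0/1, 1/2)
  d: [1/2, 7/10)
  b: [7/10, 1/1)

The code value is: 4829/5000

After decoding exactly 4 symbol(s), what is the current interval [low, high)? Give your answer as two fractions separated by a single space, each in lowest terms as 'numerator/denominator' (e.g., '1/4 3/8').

Step 1: interval [0/1, 1/1), width = 1/1 - 0/1 = 1/1
  'c': [0/1 + 1/1*0/1, 0/1 + 1/1*1/2) = [0/1, 1/2)
  'd': [0/1 + 1/1*1/2, 0/1 + 1/1*7/10) = [1/2, 7/10)
  'b': [0/1 + 1/1*7/10, 0/1 + 1/1*1/1) = [7/10, 1/1) <- contains code 4829/5000
  emit 'b', narrow to [7/10, 1/1)
Step 2: interval [7/10, 1/1), width = 1/1 - 7/10 = 3/10
  'c': [7/10 + 3/10*0/1, 7/10 + 3/10*1/2) = [7/10, 17/20)
  'd': [7/10 + 3/10*1/2, 7/10 + 3/10*7/10) = [17/20, 91/100)
  'b': [7/10 + 3/10*7/10, 7/10 + 3/10*1/1) = [91/100, 1/1) <- contains code 4829/5000
  emit 'b', narrow to [91/100, 1/1)
Step 3: interval [91/100, 1/1), width = 1/1 - 91/100 = 9/100
  'c': [91/100 + 9/100*0/1, 91/100 + 9/100*1/2) = [91/100, 191/200)
  'd': [91/100 + 9/100*1/2, 91/100 + 9/100*7/10) = [191/200, 973/1000) <- contains code 4829/5000
  'b': [91/100 + 9/100*7/10, 91/100 + 9/100*1/1) = [973/1000, 1/1)
  emit 'd', narrow to [191/200, 973/1000)
Step 4: interval [191/200, 973/1000), width = 973/1000 - 191/200 = 9/500
  'c': [191/200 + 9/500*0/1, 191/200 + 9/500*1/2) = [191/200, 241/250)
  'd': [191/200 + 9/500*1/2, 191/200 + 9/500*7/10) = [241/250, 2419/2500) <- contains code 4829/5000
  'b': [191/200 + 9/500*7/10, 191/200 + 9/500*1/1) = [2419/2500, 973/1000)
  emit 'd', narrow to [241/250, 2419/2500)

Answer: 241/250 2419/2500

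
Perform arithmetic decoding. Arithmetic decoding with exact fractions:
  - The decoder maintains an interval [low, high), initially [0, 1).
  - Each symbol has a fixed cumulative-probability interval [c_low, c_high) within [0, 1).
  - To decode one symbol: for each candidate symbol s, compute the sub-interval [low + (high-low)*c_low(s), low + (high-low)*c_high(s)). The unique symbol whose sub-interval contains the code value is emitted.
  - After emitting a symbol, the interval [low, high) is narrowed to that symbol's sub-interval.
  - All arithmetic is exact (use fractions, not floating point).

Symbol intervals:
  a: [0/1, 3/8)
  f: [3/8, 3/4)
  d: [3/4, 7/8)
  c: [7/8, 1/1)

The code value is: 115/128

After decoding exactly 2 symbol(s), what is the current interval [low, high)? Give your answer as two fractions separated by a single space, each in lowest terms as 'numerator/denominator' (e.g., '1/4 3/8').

Answer: 7/8 59/64

Derivation:
Step 1: interval [0/1, 1/1), width = 1/1 - 0/1 = 1/1
  'a': [0/1 + 1/1*0/1, 0/1 + 1/1*3/8) = [0/1, 3/8)
  'f': [0/1 + 1/1*3/8, 0/1 + 1/1*3/4) = [3/8, 3/4)
  'd': [0/1 + 1/1*3/4, 0/1 + 1/1*7/8) = [3/4, 7/8)
  'c': [0/1 + 1/1*7/8, 0/1 + 1/1*1/1) = [7/8, 1/1) <- contains code 115/128
  emit 'c', narrow to [7/8, 1/1)
Step 2: interval [7/8, 1/1), width = 1/1 - 7/8 = 1/8
  'a': [7/8 + 1/8*0/1, 7/8 + 1/8*3/8) = [7/8, 59/64) <- contains code 115/128
  'f': [7/8 + 1/8*3/8, 7/8 + 1/8*3/4) = [59/64, 31/32)
  'd': [7/8 + 1/8*3/4, 7/8 + 1/8*7/8) = [31/32, 63/64)
  'c': [7/8 + 1/8*7/8, 7/8 + 1/8*1/1) = [63/64, 1/1)
  emit 'a', narrow to [7/8, 59/64)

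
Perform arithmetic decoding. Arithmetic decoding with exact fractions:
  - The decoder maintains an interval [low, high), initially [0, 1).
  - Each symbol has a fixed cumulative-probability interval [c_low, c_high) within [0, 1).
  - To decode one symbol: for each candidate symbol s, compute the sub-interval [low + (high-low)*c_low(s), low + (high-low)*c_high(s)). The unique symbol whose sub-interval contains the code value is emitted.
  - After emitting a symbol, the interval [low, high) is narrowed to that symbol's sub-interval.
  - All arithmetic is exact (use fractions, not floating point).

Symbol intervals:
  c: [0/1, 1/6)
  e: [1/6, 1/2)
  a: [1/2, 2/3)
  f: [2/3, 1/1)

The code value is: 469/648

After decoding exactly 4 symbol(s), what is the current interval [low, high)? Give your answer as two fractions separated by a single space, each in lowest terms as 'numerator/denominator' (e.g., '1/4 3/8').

Answer: 13/18 235/324

Derivation:
Step 1: interval [0/1, 1/1), width = 1/1 - 0/1 = 1/1
  'c': [0/1 + 1/1*0/1, 0/1 + 1/1*1/6) = [0/1, 1/6)
  'e': [0/1 + 1/1*1/6, 0/1 + 1/1*1/2) = [1/6, 1/2)
  'a': [0/1 + 1/1*1/2, 0/1 + 1/1*2/3) = [1/2, 2/3)
  'f': [0/1 + 1/1*2/3, 0/1 + 1/1*1/1) = [2/3, 1/1) <- contains code 469/648
  emit 'f', narrow to [2/3, 1/1)
Step 2: interval [2/3, 1/1), width = 1/1 - 2/3 = 1/3
  'c': [2/3 + 1/3*0/1, 2/3 + 1/3*1/6) = [2/3, 13/18)
  'e': [2/3 + 1/3*1/6, 2/3 + 1/3*1/2) = [13/18, 5/6) <- contains code 469/648
  'a': [2/3 + 1/3*1/2, 2/3 + 1/3*2/3) = [5/6, 8/9)
  'f': [2/3 + 1/3*2/3, 2/3 + 1/3*1/1) = [8/9, 1/1)
  emit 'e', narrow to [13/18, 5/6)
Step 3: interval [13/18, 5/6), width = 5/6 - 13/18 = 1/9
  'c': [13/18 + 1/9*0/1, 13/18 + 1/9*1/6) = [13/18, 20/27) <- contains code 469/648
  'e': [13/18 + 1/9*1/6, 13/18 + 1/9*1/2) = [20/27, 7/9)
  'a': [13/18 + 1/9*1/2, 13/18 + 1/9*2/3) = [7/9, 43/54)
  'f': [13/18 + 1/9*2/3, 13/18 + 1/9*1/1) = [43/54, 5/6)
  emit 'c', narrow to [13/18, 20/27)
Step 4: interval [13/18, 20/27), width = 20/27 - 13/18 = 1/54
  'c': [13/18 + 1/54*0/1, 13/18 + 1/54*1/6) = [13/18, 235/324) <- contains code 469/648
  'e': [13/18 + 1/54*1/6, 13/18 + 1/54*1/2) = [235/324, 79/108)
  'a': [13/18 + 1/54*1/2, 13/18 + 1/54*2/3) = [79/108, 119/162)
  'f': [13/18 + 1/54*2/3, 13/18 + 1/54*1/1) = [119/162, 20/27)
  emit 'c', narrow to [13/18, 235/324)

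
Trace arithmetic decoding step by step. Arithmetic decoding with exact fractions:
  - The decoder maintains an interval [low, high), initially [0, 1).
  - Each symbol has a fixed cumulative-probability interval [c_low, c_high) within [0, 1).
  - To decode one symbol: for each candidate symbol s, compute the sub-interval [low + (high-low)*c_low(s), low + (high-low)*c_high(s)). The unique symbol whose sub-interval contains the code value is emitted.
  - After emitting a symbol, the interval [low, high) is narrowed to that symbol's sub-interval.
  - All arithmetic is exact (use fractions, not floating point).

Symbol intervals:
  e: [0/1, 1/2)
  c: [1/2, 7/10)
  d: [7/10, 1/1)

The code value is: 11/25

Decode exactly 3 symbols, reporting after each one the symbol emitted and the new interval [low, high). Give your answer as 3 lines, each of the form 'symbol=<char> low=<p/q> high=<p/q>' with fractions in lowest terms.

Step 1: interval [0/1, 1/1), width = 1/1 - 0/1 = 1/1
  'e': [0/1 + 1/1*0/1, 0/1 + 1/1*1/2) = [0/1, 1/2) <- contains code 11/25
  'c': [0/1 + 1/1*1/2, 0/1 + 1/1*7/10) = [1/2, 7/10)
  'd': [0/1 + 1/1*7/10, 0/1 + 1/1*1/1) = [7/10, 1/1)
  emit 'e', narrow to [0/1, 1/2)
Step 2: interval [0/1, 1/2), width = 1/2 - 0/1 = 1/2
  'e': [0/1 + 1/2*0/1, 0/1 + 1/2*1/2) = [0/1, 1/4)
  'c': [0/1 + 1/2*1/2, 0/1 + 1/2*7/10) = [1/4, 7/20)
  'd': [0/1 + 1/2*7/10, 0/1 + 1/2*1/1) = [7/20, 1/2) <- contains code 11/25
  emit 'd', narrow to [7/20, 1/2)
Step 3: interval [7/20, 1/2), width = 1/2 - 7/20 = 3/20
  'e': [7/20 + 3/20*0/1, 7/20 + 3/20*1/2) = [7/20, 17/40)
  'c': [7/20 + 3/20*1/2, 7/20 + 3/20*7/10) = [17/40, 91/200) <- contains code 11/25
  'd': [7/20 + 3/20*7/10, 7/20 + 3/20*1/1) = [91/200, 1/2)
  emit 'c', narrow to [17/40, 91/200)

Answer: symbol=e low=0/1 high=1/2
symbol=d low=7/20 high=1/2
symbol=c low=17/40 high=91/200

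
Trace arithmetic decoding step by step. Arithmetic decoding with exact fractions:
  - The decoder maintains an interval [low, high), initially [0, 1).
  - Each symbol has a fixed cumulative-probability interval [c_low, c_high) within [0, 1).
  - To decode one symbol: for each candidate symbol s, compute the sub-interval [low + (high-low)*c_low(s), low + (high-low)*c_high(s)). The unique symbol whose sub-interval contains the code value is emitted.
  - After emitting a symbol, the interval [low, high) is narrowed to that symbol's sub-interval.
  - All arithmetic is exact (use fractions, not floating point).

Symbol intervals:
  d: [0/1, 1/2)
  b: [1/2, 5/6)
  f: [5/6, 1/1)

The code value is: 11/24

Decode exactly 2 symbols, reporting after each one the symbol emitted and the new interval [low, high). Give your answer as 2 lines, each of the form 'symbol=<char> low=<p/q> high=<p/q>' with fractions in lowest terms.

Answer: symbol=d low=0/1 high=1/2
symbol=f low=5/12 high=1/2

Derivation:
Step 1: interval [0/1, 1/1), width = 1/1 - 0/1 = 1/1
  'd': [0/1 + 1/1*0/1, 0/1 + 1/1*1/2) = [0/1, 1/2) <- contains code 11/24
  'b': [0/1 + 1/1*1/2, 0/1 + 1/1*5/6) = [1/2, 5/6)
  'f': [0/1 + 1/1*5/6, 0/1 + 1/1*1/1) = [5/6, 1/1)
  emit 'd', narrow to [0/1, 1/2)
Step 2: interval [0/1, 1/2), width = 1/2 - 0/1 = 1/2
  'd': [0/1 + 1/2*0/1, 0/1 + 1/2*1/2) = [0/1, 1/4)
  'b': [0/1 + 1/2*1/2, 0/1 + 1/2*5/6) = [1/4, 5/12)
  'f': [0/1 + 1/2*5/6, 0/1 + 1/2*1/1) = [5/12, 1/2) <- contains code 11/24
  emit 'f', narrow to [5/12, 1/2)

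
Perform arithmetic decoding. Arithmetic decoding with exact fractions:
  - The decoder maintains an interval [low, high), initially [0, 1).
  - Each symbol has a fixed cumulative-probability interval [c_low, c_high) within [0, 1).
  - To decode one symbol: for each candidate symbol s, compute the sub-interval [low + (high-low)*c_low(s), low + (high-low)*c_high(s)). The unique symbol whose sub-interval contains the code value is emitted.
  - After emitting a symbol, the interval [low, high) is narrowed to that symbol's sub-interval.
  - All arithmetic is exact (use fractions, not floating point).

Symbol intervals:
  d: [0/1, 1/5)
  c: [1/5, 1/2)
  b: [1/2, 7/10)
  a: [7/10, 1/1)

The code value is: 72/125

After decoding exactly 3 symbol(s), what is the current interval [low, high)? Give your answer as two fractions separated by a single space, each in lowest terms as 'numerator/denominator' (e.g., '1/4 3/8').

Answer: 57/100 291/500

Derivation:
Step 1: interval [0/1, 1/1), width = 1/1 - 0/1 = 1/1
  'd': [0/1 + 1/1*0/1, 0/1 + 1/1*1/5) = [0/1, 1/5)
  'c': [0/1 + 1/1*1/5, 0/1 + 1/1*1/2) = [1/5, 1/2)
  'b': [0/1 + 1/1*1/2, 0/1 + 1/1*7/10) = [1/2, 7/10) <- contains code 72/125
  'a': [0/1 + 1/1*7/10, 0/1 + 1/1*1/1) = [7/10, 1/1)
  emit 'b', narrow to [1/2, 7/10)
Step 2: interval [1/2, 7/10), width = 7/10 - 1/2 = 1/5
  'd': [1/2 + 1/5*0/1, 1/2 + 1/5*1/5) = [1/2, 27/50)
  'c': [1/2 + 1/5*1/5, 1/2 + 1/5*1/2) = [27/50, 3/5) <- contains code 72/125
  'b': [1/2 + 1/5*1/2, 1/2 + 1/5*7/10) = [3/5, 16/25)
  'a': [1/2 + 1/5*7/10, 1/2 + 1/5*1/1) = [16/25, 7/10)
  emit 'c', narrow to [27/50, 3/5)
Step 3: interval [27/50, 3/5), width = 3/5 - 27/50 = 3/50
  'd': [27/50 + 3/50*0/1, 27/50 + 3/50*1/5) = [27/50, 69/125)
  'c': [27/50 + 3/50*1/5, 27/50 + 3/50*1/2) = [69/125, 57/100)
  'b': [27/50 + 3/50*1/2, 27/50 + 3/50*7/10) = [57/100, 291/500) <- contains code 72/125
  'a': [27/50 + 3/50*7/10, 27/50 + 3/50*1/1) = [291/500, 3/5)
  emit 'b', narrow to [57/100, 291/500)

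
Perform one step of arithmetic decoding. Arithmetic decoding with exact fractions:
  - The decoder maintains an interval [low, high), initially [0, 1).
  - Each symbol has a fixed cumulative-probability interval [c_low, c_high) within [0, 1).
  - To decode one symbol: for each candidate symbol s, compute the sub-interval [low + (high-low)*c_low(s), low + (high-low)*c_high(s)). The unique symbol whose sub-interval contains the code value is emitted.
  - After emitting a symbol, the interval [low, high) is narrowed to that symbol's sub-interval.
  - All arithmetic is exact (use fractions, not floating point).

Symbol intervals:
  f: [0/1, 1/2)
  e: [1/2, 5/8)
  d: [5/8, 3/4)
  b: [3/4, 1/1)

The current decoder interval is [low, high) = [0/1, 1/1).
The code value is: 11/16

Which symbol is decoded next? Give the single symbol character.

Interval width = high − low = 1/1 − 0/1 = 1/1
Scaled code = (code − low) / width = (11/16 − 0/1) / 1/1 = 11/16
  f: [0/1, 1/2) 
  e: [1/2, 5/8) 
  d: [5/8, 3/4) ← scaled code falls here ✓
  b: [3/4, 1/1) 

Answer: d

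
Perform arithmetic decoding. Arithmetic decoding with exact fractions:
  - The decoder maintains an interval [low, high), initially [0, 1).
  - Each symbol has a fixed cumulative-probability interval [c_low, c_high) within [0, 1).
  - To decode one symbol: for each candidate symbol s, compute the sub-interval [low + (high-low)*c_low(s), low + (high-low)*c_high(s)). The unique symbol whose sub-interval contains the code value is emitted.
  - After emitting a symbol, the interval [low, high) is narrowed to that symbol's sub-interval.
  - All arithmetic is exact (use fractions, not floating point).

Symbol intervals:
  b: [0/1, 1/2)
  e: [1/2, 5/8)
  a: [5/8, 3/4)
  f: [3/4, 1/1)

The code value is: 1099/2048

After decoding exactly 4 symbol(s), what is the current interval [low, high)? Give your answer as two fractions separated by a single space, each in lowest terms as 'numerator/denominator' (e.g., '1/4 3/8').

Step 1: interval [0/1, 1/1), width = 1/1 - 0/1 = 1/1
  'b': [0/1 + 1/1*0/1, 0/1 + 1/1*1/2) = [0/1, 1/2)
  'e': [0/1 + 1/1*1/2, 0/1 + 1/1*5/8) = [1/2, 5/8) <- contains code 1099/2048
  'a': [0/1 + 1/1*5/8, 0/1 + 1/1*3/4) = [5/8, 3/4)
  'f': [0/1 + 1/1*3/4, 0/1 + 1/1*1/1) = [3/4, 1/1)
  emit 'e', narrow to [1/2, 5/8)
Step 2: interval [1/2, 5/8), width = 5/8 - 1/2 = 1/8
  'b': [1/2 + 1/8*0/1, 1/2 + 1/8*1/2) = [1/2, 9/16) <- contains code 1099/2048
  'e': [1/2 + 1/8*1/2, 1/2 + 1/8*5/8) = [9/16, 37/64)
  'a': [1/2 + 1/8*5/8, 1/2 + 1/8*3/4) = [37/64, 19/32)
  'f': [1/2 + 1/8*3/4, 1/2 + 1/8*1/1) = [19/32, 5/8)
  emit 'b', narrow to [1/2, 9/16)
Step 3: interval [1/2, 9/16), width = 9/16 - 1/2 = 1/16
  'b': [1/2 + 1/16*0/1, 1/2 + 1/16*1/2) = [1/2, 17/32)
  'e': [1/2 + 1/16*1/2, 1/2 + 1/16*5/8) = [17/32, 69/128) <- contains code 1099/2048
  'a': [1/2 + 1/16*5/8, 1/2 + 1/16*3/4) = [69/128, 35/64)
  'f': [1/2 + 1/16*3/4, 1/2 + 1/16*1/1) = [35/64, 9/16)
  emit 'e', narrow to [17/32, 69/128)
Step 4: interval [17/32, 69/128), width = 69/128 - 17/32 = 1/128
  'b': [17/32 + 1/128*0/1, 17/32 + 1/128*1/2) = [17/32, 137/256)
  'e': [17/32 + 1/128*1/2, 17/32 + 1/128*5/8) = [137/256, 549/1024)
  'a': [17/32 + 1/128*5/8, 17/32 + 1/128*3/4) = [549/1024, 275/512) <- contains code 1099/2048
  'f': [17/32 + 1/128*3/4, 17/32 + 1/128*1/1) = [275/512, 69/128)
  emit 'a', narrow to [549/1024, 275/512)

Answer: 549/1024 275/512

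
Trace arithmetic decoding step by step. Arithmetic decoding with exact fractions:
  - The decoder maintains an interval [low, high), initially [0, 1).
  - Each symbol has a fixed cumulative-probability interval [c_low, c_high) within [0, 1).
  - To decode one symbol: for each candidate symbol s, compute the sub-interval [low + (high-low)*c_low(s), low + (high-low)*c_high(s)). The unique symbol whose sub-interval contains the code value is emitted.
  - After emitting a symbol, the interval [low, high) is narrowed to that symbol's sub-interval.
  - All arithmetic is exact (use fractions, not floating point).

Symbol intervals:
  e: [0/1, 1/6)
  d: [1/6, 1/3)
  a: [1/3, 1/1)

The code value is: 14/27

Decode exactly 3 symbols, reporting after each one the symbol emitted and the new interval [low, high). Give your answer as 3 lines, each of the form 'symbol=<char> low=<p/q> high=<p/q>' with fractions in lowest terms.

Answer: symbol=a low=1/3 high=1/1
symbol=d low=4/9 high=5/9
symbol=a low=13/27 high=5/9

Derivation:
Step 1: interval [0/1, 1/1), width = 1/1 - 0/1 = 1/1
  'e': [0/1 + 1/1*0/1, 0/1 + 1/1*1/6) = [0/1, 1/6)
  'd': [0/1 + 1/1*1/6, 0/1 + 1/1*1/3) = [1/6, 1/3)
  'a': [0/1 + 1/1*1/3, 0/1 + 1/1*1/1) = [1/3, 1/1) <- contains code 14/27
  emit 'a', narrow to [1/3, 1/1)
Step 2: interval [1/3, 1/1), width = 1/1 - 1/3 = 2/3
  'e': [1/3 + 2/3*0/1, 1/3 + 2/3*1/6) = [1/3, 4/9)
  'd': [1/3 + 2/3*1/6, 1/3 + 2/3*1/3) = [4/9, 5/9) <- contains code 14/27
  'a': [1/3 + 2/3*1/3, 1/3 + 2/3*1/1) = [5/9, 1/1)
  emit 'd', narrow to [4/9, 5/9)
Step 3: interval [4/9, 5/9), width = 5/9 - 4/9 = 1/9
  'e': [4/9 + 1/9*0/1, 4/9 + 1/9*1/6) = [4/9, 25/54)
  'd': [4/9 + 1/9*1/6, 4/9 + 1/9*1/3) = [25/54, 13/27)
  'a': [4/9 + 1/9*1/3, 4/9 + 1/9*1/1) = [13/27, 5/9) <- contains code 14/27
  emit 'a', narrow to [13/27, 5/9)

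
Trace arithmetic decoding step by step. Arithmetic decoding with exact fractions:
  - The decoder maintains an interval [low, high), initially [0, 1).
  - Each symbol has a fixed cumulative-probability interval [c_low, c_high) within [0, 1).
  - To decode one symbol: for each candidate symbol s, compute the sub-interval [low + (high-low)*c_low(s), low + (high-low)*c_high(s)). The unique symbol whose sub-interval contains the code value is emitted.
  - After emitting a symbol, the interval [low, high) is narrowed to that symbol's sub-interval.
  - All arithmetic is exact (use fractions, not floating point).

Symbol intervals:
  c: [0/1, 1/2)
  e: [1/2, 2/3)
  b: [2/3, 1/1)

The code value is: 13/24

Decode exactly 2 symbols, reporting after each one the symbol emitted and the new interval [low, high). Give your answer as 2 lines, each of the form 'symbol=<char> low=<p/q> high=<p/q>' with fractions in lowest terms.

Answer: symbol=e low=1/2 high=2/3
symbol=c low=1/2 high=7/12

Derivation:
Step 1: interval [0/1, 1/1), width = 1/1 - 0/1 = 1/1
  'c': [0/1 + 1/1*0/1, 0/1 + 1/1*1/2) = [0/1, 1/2)
  'e': [0/1 + 1/1*1/2, 0/1 + 1/1*2/3) = [1/2, 2/3) <- contains code 13/24
  'b': [0/1 + 1/1*2/3, 0/1 + 1/1*1/1) = [2/3, 1/1)
  emit 'e', narrow to [1/2, 2/3)
Step 2: interval [1/2, 2/3), width = 2/3 - 1/2 = 1/6
  'c': [1/2 + 1/6*0/1, 1/2 + 1/6*1/2) = [1/2, 7/12) <- contains code 13/24
  'e': [1/2 + 1/6*1/2, 1/2 + 1/6*2/3) = [7/12, 11/18)
  'b': [1/2 + 1/6*2/3, 1/2 + 1/6*1/1) = [11/18, 2/3)
  emit 'c', narrow to [1/2, 7/12)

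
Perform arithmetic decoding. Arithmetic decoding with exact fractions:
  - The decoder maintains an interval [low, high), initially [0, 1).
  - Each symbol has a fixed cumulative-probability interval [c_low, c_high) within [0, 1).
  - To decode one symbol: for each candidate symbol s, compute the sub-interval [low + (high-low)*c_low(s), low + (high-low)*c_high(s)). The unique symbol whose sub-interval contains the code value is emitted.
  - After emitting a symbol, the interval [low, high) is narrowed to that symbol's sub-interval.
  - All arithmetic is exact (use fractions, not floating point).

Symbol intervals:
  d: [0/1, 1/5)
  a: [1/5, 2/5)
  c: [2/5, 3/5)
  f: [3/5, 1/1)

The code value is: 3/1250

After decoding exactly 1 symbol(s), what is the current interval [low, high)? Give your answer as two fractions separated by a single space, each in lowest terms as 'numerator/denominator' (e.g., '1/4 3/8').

Step 1: interval [0/1, 1/1), width = 1/1 - 0/1 = 1/1
  'd': [0/1 + 1/1*0/1, 0/1 + 1/1*1/5) = [0/1, 1/5) <- contains code 3/1250
  'a': [0/1 + 1/1*1/5, 0/1 + 1/1*2/5) = [1/5, 2/5)
  'c': [0/1 + 1/1*2/5, 0/1 + 1/1*3/5) = [2/5, 3/5)
  'f': [0/1 + 1/1*3/5, 0/1 + 1/1*1/1) = [3/5, 1/1)
  emit 'd', narrow to [0/1, 1/5)

Answer: 0/1 1/5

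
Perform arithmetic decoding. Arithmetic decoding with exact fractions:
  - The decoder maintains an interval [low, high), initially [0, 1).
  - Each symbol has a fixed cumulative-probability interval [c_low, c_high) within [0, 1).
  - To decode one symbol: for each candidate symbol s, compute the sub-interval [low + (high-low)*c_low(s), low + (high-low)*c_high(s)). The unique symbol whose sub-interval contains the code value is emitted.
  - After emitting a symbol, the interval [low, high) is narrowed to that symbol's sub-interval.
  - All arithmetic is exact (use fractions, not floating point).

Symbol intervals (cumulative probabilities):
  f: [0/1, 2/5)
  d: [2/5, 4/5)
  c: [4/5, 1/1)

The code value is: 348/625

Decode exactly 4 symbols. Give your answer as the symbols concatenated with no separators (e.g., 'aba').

Step 1: interval [0/1, 1/1), width = 1/1 - 0/1 = 1/1
  'f': [0/1 + 1/1*0/1, 0/1 + 1/1*2/5) = [0/1, 2/5)
  'd': [0/1 + 1/1*2/5, 0/1 + 1/1*4/5) = [2/5, 4/5) <- contains code 348/625
  'c': [0/1 + 1/1*4/5, 0/1 + 1/1*1/1) = [4/5, 1/1)
  emit 'd', narrow to [2/5, 4/5)
Step 2: interval [2/5, 4/5), width = 4/5 - 2/5 = 2/5
  'f': [2/5 + 2/5*0/1, 2/5 + 2/5*2/5) = [2/5, 14/25) <- contains code 348/625
  'd': [2/5 + 2/5*2/5, 2/5 + 2/5*4/5) = [14/25, 18/25)
  'c': [2/5 + 2/5*4/5, 2/5 + 2/5*1/1) = [18/25, 4/5)
  emit 'f', narrow to [2/5, 14/25)
Step 3: interval [2/5, 14/25), width = 14/25 - 2/5 = 4/25
  'f': [2/5 + 4/25*0/1, 2/5 + 4/25*2/5) = [2/5, 58/125)
  'd': [2/5 + 4/25*2/5, 2/5 + 4/25*4/5) = [58/125, 66/125)
  'c': [2/5 + 4/25*4/5, 2/5 + 4/25*1/1) = [66/125, 14/25) <- contains code 348/625
  emit 'c', narrow to [66/125, 14/25)
Step 4: interval [66/125, 14/25), width = 14/25 - 66/125 = 4/125
  'f': [66/125 + 4/125*0/1, 66/125 + 4/125*2/5) = [66/125, 338/625)
  'd': [66/125 + 4/125*2/5, 66/125 + 4/125*4/5) = [338/625, 346/625)
  'c': [66/125 + 4/125*4/5, 66/125 + 4/125*1/1) = [346/625, 14/25) <- contains code 348/625
  emit 'c', narrow to [346/625, 14/25)

Answer: dfcc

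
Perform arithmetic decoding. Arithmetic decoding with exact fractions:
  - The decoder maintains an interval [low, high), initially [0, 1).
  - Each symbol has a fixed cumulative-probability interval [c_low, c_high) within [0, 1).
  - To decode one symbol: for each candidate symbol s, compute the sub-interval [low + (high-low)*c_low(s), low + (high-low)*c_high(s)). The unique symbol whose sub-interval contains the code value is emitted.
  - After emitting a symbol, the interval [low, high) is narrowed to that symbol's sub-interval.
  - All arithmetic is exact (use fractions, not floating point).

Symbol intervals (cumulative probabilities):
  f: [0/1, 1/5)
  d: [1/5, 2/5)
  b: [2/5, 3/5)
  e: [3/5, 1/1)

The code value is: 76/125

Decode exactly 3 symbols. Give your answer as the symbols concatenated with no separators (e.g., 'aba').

Answer: eff

Derivation:
Step 1: interval [0/1, 1/1), width = 1/1 - 0/1 = 1/1
  'f': [0/1 + 1/1*0/1, 0/1 + 1/1*1/5) = [0/1, 1/5)
  'd': [0/1 + 1/1*1/5, 0/1 + 1/1*2/5) = [1/5, 2/5)
  'b': [0/1 + 1/1*2/5, 0/1 + 1/1*3/5) = [2/5, 3/5)
  'e': [0/1 + 1/1*3/5, 0/1 + 1/1*1/1) = [3/5, 1/1) <- contains code 76/125
  emit 'e', narrow to [3/5, 1/1)
Step 2: interval [3/5, 1/1), width = 1/1 - 3/5 = 2/5
  'f': [3/5 + 2/5*0/1, 3/5 + 2/5*1/5) = [3/5, 17/25) <- contains code 76/125
  'd': [3/5 + 2/5*1/5, 3/5 + 2/5*2/5) = [17/25, 19/25)
  'b': [3/5 + 2/5*2/5, 3/5 + 2/5*3/5) = [19/25, 21/25)
  'e': [3/5 + 2/5*3/5, 3/5 + 2/5*1/1) = [21/25, 1/1)
  emit 'f', narrow to [3/5, 17/25)
Step 3: interval [3/5, 17/25), width = 17/25 - 3/5 = 2/25
  'f': [3/5 + 2/25*0/1, 3/5 + 2/25*1/5) = [3/5, 77/125) <- contains code 76/125
  'd': [3/5 + 2/25*1/5, 3/5 + 2/25*2/5) = [77/125, 79/125)
  'b': [3/5 + 2/25*2/5, 3/5 + 2/25*3/5) = [79/125, 81/125)
  'e': [3/5 + 2/25*3/5, 3/5 + 2/25*1/1) = [81/125, 17/25)
  emit 'f', narrow to [3/5, 77/125)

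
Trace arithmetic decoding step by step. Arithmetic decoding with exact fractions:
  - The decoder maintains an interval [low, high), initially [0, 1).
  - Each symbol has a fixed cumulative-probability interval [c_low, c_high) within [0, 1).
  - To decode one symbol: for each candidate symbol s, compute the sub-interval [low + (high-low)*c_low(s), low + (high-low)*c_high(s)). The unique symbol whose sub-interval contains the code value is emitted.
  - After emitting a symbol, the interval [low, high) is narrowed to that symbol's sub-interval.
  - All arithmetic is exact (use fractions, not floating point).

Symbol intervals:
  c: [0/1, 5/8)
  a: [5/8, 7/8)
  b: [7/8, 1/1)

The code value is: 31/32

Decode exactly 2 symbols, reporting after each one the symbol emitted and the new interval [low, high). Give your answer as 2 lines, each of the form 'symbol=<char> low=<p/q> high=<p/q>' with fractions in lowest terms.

Step 1: interval [0/1, 1/1), width = 1/1 - 0/1 = 1/1
  'c': [0/1 + 1/1*0/1, 0/1 + 1/1*5/8) = [0/1, 5/8)
  'a': [0/1 + 1/1*5/8, 0/1 + 1/1*7/8) = [5/8, 7/8)
  'b': [0/1 + 1/1*7/8, 0/1 + 1/1*1/1) = [7/8, 1/1) <- contains code 31/32
  emit 'b', narrow to [7/8, 1/1)
Step 2: interval [7/8, 1/1), width = 1/1 - 7/8 = 1/8
  'c': [7/8 + 1/8*0/1, 7/8 + 1/8*5/8) = [7/8, 61/64)
  'a': [7/8 + 1/8*5/8, 7/8 + 1/8*7/8) = [61/64, 63/64) <- contains code 31/32
  'b': [7/8 + 1/8*7/8, 7/8 + 1/8*1/1) = [63/64, 1/1)
  emit 'a', narrow to [61/64, 63/64)

Answer: symbol=b low=7/8 high=1/1
symbol=a low=61/64 high=63/64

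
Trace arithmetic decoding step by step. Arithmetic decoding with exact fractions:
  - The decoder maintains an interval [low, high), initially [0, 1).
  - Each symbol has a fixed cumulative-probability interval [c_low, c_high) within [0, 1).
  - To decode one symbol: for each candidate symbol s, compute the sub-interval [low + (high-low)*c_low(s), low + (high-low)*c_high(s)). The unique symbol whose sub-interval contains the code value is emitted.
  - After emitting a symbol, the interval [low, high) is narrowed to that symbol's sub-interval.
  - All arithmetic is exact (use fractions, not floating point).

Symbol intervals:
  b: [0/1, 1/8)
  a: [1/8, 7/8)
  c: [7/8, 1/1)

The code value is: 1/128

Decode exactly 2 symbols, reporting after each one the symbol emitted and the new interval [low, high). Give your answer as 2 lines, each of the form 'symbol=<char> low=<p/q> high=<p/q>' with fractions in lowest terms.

Step 1: interval [0/1, 1/1), width = 1/1 - 0/1 = 1/1
  'b': [0/1 + 1/1*0/1, 0/1 + 1/1*1/8) = [0/1, 1/8) <- contains code 1/128
  'a': [0/1 + 1/1*1/8, 0/1 + 1/1*7/8) = [1/8, 7/8)
  'c': [0/1 + 1/1*7/8, 0/1 + 1/1*1/1) = [7/8, 1/1)
  emit 'b', narrow to [0/1, 1/8)
Step 2: interval [0/1, 1/8), width = 1/8 - 0/1 = 1/8
  'b': [0/1 + 1/8*0/1, 0/1 + 1/8*1/8) = [0/1, 1/64) <- contains code 1/128
  'a': [0/1 + 1/8*1/8, 0/1 + 1/8*7/8) = [1/64, 7/64)
  'c': [0/1 + 1/8*7/8, 0/1 + 1/8*1/1) = [7/64, 1/8)
  emit 'b', narrow to [0/1, 1/64)

Answer: symbol=b low=0/1 high=1/8
symbol=b low=0/1 high=1/64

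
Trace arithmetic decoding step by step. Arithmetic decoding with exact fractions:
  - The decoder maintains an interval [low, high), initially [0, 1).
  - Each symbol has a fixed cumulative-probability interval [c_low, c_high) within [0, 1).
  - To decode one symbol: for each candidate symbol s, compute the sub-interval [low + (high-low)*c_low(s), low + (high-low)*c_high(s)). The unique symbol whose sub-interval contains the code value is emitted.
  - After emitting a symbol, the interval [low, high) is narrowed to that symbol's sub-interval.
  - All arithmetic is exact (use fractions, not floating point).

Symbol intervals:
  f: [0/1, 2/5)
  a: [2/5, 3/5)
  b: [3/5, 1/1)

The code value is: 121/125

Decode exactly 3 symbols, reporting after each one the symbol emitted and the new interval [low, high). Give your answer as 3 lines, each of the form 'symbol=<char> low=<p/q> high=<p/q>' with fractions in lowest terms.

Step 1: interval [0/1, 1/1), width = 1/1 - 0/1 = 1/1
  'f': [0/1 + 1/1*0/1, 0/1 + 1/1*2/5) = [0/1, 2/5)
  'a': [0/1 + 1/1*2/5, 0/1 + 1/1*3/5) = [2/5, 3/5)
  'b': [0/1 + 1/1*3/5, 0/1 + 1/1*1/1) = [3/5, 1/1) <- contains code 121/125
  emit 'b', narrow to [3/5, 1/1)
Step 2: interval [3/5, 1/1), width = 1/1 - 3/5 = 2/5
  'f': [3/5 + 2/5*0/1, 3/5 + 2/5*2/5) = [3/5, 19/25)
  'a': [3/5 + 2/5*2/5, 3/5 + 2/5*3/5) = [19/25, 21/25)
  'b': [3/5 + 2/5*3/5, 3/5 + 2/5*1/1) = [21/25, 1/1) <- contains code 121/125
  emit 'b', narrow to [21/25, 1/1)
Step 3: interval [21/25, 1/1), width = 1/1 - 21/25 = 4/25
  'f': [21/25 + 4/25*0/1, 21/25 + 4/25*2/5) = [21/25, 113/125)
  'a': [21/25 + 4/25*2/5, 21/25 + 4/25*3/5) = [113/125, 117/125)
  'b': [21/25 + 4/25*3/5, 21/25 + 4/25*1/1) = [117/125, 1/1) <- contains code 121/125
  emit 'b', narrow to [117/125, 1/1)

Answer: symbol=b low=3/5 high=1/1
symbol=b low=21/25 high=1/1
symbol=b low=117/125 high=1/1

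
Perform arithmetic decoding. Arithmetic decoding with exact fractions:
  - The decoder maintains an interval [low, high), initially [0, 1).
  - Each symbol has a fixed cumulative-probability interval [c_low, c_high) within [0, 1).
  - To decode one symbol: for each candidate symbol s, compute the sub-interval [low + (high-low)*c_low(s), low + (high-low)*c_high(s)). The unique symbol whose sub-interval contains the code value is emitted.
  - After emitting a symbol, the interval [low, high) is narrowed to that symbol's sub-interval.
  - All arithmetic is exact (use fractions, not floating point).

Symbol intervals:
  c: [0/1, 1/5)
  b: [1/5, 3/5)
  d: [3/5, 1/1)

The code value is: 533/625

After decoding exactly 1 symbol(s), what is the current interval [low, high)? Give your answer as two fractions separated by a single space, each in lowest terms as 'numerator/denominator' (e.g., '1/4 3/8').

Answer: 3/5 1/1

Derivation:
Step 1: interval [0/1, 1/1), width = 1/1 - 0/1 = 1/1
  'c': [0/1 + 1/1*0/1, 0/1 + 1/1*1/5) = [0/1, 1/5)
  'b': [0/1 + 1/1*1/5, 0/1 + 1/1*3/5) = [1/5, 3/5)
  'd': [0/1 + 1/1*3/5, 0/1 + 1/1*1/1) = [3/5, 1/1) <- contains code 533/625
  emit 'd', narrow to [3/5, 1/1)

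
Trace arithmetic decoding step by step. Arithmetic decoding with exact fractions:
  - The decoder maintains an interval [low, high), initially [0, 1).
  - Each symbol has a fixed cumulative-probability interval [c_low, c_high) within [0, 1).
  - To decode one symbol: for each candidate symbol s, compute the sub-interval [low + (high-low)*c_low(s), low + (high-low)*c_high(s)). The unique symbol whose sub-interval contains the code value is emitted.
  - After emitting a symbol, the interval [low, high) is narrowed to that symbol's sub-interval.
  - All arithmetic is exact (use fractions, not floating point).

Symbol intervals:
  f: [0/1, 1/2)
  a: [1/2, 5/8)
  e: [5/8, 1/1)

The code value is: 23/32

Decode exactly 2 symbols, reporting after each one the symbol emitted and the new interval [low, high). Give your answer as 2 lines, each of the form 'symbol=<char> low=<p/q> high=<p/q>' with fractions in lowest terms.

Step 1: interval [0/1, 1/1), width = 1/1 - 0/1 = 1/1
  'f': [0/1 + 1/1*0/1, 0/1 + 1/1*1/2) = [0/1, 1/2)
  'a': [0/1 + 1/1*1/2, 0/1 + 1/1*5/8) = [1/2, 5/8)
  'e': [0/1 + 1/1*5/8, 0/1 + 1/1*1/1) = [5/8, 1/1) <- contains code 23/32
  emit 'e', narrow to [5/8, 1/1)
Step 2: interval [5/8, 1/1), width = 1/1 - 5/8 = 3/8
  'f': [5/8 + 3/8*0/1, 5/8 + 3/8*1/2) = [5/8, 13/16) <- contains code 23/32
  'a': [5/8 + 3/8*1/2, 5/8 + 3/8*5/8) = [13/16, 55/64)
  'e': [5/8 + 3/8*5/8, 5/8 + 3/8*1/1) = [55/64, 1/1)
  emit 'f', narrow to [5/8, 13/16)

Answer: symbol=e low=5/8 high=1/1
symbol=f low=5/8 high=13/16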